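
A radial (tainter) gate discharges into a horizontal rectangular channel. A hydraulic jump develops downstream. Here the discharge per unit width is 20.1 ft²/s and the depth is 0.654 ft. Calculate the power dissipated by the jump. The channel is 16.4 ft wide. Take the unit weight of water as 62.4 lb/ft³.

P = 346 hp

V₁ = q/y₁ = 20.1/0.654 = 30.7 ft/s. Fr₁ = V₁/√(g·y₁) = 30.7/√(32.2×0.654) = 6.70.
Conjugate-depth relation: y₂/y₁ = ½[√(1 + 8Fr₁²) − 1] = ½[√359.8 − 1] = 8.98.
y₂ = 8.98 × 0.654 = 5.88 ft.
V₂ = q/y₂ = 20.1/5.88 = 3.42 ft/s. E₁ = y₁ + V₁²/2g = 15.3 ft; E₂ = y₂ + V₂²/2g = 6.06 ft. ΔE = E₁ − E₂ = 9.26 ft.
Q = q·b = 20.1 × 16.4 = 330 cfs. P = γ·Q·ΔE/550 = 62.4 × 330 × 9.26 / 550 = 346 hp.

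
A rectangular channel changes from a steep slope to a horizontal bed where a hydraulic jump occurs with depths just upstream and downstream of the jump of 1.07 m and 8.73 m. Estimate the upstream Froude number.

Fr₁ = 6.11

For a rectangular channel the momentum equation gives q² = ½·g·y₁·y₂·(y₁ + y₂) = ½×9.81×1.07×8.73×9.80 = 449.
q = √449 = 21.2 m²/s.
V₁ = q/y₁ = 19.8 m/s; Fr₁ = V₁/√(g·y₁) = 6.11.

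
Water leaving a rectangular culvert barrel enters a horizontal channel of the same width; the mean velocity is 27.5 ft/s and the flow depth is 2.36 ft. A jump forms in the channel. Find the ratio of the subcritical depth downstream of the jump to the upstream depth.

y₂/y₁ = 3.99

Fr₁ = V₁/√(g·y₁) = 27.5/√(32.2×2.36) = 3.15.
By Bélanger, y₂/y₁ = ½[√(1 + 8Fr₁²) − 1] = ½[√80.61 − 1] = 3.99.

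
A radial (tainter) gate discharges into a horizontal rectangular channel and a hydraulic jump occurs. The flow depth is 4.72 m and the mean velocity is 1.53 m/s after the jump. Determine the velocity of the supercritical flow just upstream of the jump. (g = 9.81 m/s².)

V₁ = 16.5 m/s

Fr₂ = V₂/√(g·y₂) = 1.53/√(9.81×4.72) = 0.225.
Since the conjugate-depth ratio holds either way, y₁/y₂ = ½[√(1 + 8Fr₂²) − 1] = ½[√1.404 − 1] = 0.0925.
y₁ = 0.0925 × 4.72 = 0.437 m.
V₁ = q/y₁ = 7.22/0.437 = 16.5 m/s.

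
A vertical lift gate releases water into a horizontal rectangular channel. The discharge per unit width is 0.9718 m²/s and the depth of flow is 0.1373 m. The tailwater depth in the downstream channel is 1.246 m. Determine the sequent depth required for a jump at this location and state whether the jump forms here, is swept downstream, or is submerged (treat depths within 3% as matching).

V₁ = q/y₁ = 0.9718/0.1373 = 7.078 m/s. Fr₁ = V₁/√(g·y₁) = 7.078/√(9.81×0.1373) = 6.099.
Sequent-depth ratio: y₂/y₁ = ½[√(1 + 8Fr₁²) − 1] = ½[√298.55 − 1] = 8.139.
y₂ = 8.139 × 0.1373 = 1.118 m.
Tailwater y_tw = 1.246 m: y_tw > y₂, so the jump is submerged.

y₂ = 1.118 m; the jump is submerged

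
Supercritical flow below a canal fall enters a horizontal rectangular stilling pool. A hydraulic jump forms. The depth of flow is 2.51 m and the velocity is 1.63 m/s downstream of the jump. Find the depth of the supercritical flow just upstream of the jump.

Fr₂ = V₂/√(g·y₂) = 1.63/√(9.81×2.51) = 0.328.
Applying the sequent-depth relation in reverse, y₁/y₂ = ½[√(1 + 8Fr₂²) − 1] = ½[√1.863 − 1] = 0.182.
y₁ = 0.182 × 2.51 = 0.458 m.

y₁ = 0.458 m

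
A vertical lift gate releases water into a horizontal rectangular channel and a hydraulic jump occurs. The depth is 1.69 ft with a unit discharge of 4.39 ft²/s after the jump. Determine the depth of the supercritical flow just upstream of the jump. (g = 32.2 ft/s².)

y₁ = 0.348 ft

V₂ = q/y₂ = 4.39/1.69 = 2.60 ft/s; Fr₂ = V₂/√(g·y₂) = 0.352.
Applying the sequent-depth relation in reverse, y₁/y₂ = ½[√(1 + 8Fr₂²) − 1] = ½[√1.992 − 1] = 0.206.
y₁ = 0.206 × 1.69 = 0.348 ft.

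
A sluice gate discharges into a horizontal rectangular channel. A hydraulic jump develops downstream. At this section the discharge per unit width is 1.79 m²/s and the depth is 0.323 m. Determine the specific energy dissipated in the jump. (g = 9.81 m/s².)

V₁ = q/y₁ = 1.79/0.323 = 5.54 m/s. Fr₁ = V₁/√(g·y₁) = 5.54/√(9.81×0.323) = 3.11.
Bélanger equation: y₂/y₁ = ½[√(1 + 8Fr₁²) − 1] = ½[√78.54 − 1] = 3.93.
y₂ = 3.93 × 0.323 = 1.27 m.
V₂ = q/y₂ = 1.79/1.27 = 1.41 m/s. E₁ = y₁ + V₁²/2g = 1.89 m; E₂ = y₂ + V₂²/2g = 1.37 m. ΔE = E₁ − E₂ = 0.517 m.

ΔE = 0.517 m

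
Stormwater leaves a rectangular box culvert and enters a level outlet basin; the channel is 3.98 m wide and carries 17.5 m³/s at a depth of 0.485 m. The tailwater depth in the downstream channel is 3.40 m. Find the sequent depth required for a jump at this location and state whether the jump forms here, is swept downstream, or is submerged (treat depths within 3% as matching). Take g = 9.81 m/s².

q = Q/b = 17.5/3.98 = 4.40 m²/s; V₁ = q/y₁ = 9.07 m/s. Fr₁ = V₁/√(g·y₁) = 4.16.
By Bélanger, y₂/y₁ = ½[√(1 + 8Fr₁²) − 1] = ½[√139.2 − 1] = 5.40.
y₂ = 5.40 × 0.485 = 2.62 m.
Tailwater y_tw = 3.40 m: y_tw > y₂, so the jump is submerged.

y₂ = 2.62 m; the jump is submerged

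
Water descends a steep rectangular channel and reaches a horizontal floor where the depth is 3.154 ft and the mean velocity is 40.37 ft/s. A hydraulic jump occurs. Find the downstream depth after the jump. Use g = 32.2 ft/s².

y₂ = 16.36 ft

Fr₁ = V₁/√(g·y₁) = 40.37/√(32.2×3.154) = 4.006.
From the momentum equation for a rectangular channel, y₂/y₁ = ½[√(1 + 8Fr₁²) − 1] = ½[√129.38 − 1] = 5.187.
y₂ = 5.187 × 3.154 = 16.36 ft.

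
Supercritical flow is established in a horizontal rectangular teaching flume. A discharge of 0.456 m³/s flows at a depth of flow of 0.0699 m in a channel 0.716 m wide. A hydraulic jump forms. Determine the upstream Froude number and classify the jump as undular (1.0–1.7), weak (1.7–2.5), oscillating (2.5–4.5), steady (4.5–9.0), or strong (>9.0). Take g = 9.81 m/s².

q = Q/b = 0.456/0.716 = 0.637 m²/s; V₁ = q/y₁ = 9.11 m/s. Fr₁ = V₁/√(g·y₁) = 11.0.
Fr₁ = 11.0 lies in the strong range.

Fr₁ = 11.0; strong jump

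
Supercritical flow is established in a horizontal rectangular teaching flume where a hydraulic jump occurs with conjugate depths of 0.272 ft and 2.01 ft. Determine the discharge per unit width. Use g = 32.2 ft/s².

q = 4.48 ft²/s

For a rectangular channel the momentum equation gives q² = ½·g·y₁·y₂·(y₁ + y₂) = ½×32.2×0.272×2.01×2.28 = 20.1.
q = √20.1 = 4.48 ft²/s.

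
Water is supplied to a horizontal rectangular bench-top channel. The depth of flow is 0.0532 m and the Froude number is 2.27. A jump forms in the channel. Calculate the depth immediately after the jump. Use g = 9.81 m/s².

y₂ = 0.146 m

Fr₁ = 2.27 (given).
Conjugate-depth relation: y₂/y₁ = ½[√(1 + 8Fr₁²) − 1] = ½[√42.22 − 1] = 2.75.
y₂ = 2.75 × 0.0532 = 0.146 m.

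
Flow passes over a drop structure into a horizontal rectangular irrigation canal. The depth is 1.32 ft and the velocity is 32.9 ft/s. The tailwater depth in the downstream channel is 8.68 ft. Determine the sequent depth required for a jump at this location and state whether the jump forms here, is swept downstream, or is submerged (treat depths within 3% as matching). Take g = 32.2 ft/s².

Fr₁ = V₁/√(g·y₁) = 32.9/√(32.2×1.32) = 5.05.
Sequent-depth ratio: y₂/y₁ = ½[√(1 + 8Fr₁²) − 1] = ½[√204.7 − 1] = 6.65.
y₂ = 6.65 × 1.32 = 8.78 ft.
Tailwater y_tw = 8.68 ft: y_tw ≈ y₂, so the jump forms here.

y₂ = 8.78 ft; the jump forms here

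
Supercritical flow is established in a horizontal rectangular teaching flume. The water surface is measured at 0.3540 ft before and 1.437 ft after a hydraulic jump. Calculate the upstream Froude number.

Fr₁ = 3.204

For a rectangular channel the momentum equation gives q² = ½·g·y₁·y₂·(y₁ + y₂) = ½×32.2×0.3540×1.437×1.791 = 14.67.
q = √14.67 = 3.830 ft²/s.
V₁ = q/y₁ = 10.82 ft/s; Fr₁ = V₁/√(g·y₁) = 3.204.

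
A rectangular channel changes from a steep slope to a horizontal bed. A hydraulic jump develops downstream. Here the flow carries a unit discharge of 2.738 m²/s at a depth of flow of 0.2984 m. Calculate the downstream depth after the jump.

V₁ = q/y₁ = 2.738/0.2984 = 9.176 m/s. Fr₁ = V₁/√(g·y₁) = 9.176/√(9.81×0.2984) = 5.363.
From the momentum equation for a rectangular channel, y₂/y₁ = ½[√(1 + 8Fr₁²) − 1] = ½[√231.09 − 1] = 7.101.
y₂ = 7.101 × 0.2984 = 2.119 m.

y₂ = 2.119 m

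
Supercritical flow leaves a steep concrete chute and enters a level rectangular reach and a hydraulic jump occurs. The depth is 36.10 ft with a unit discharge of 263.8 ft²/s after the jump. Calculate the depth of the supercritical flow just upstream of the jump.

V₂ = q/y₂ = 263.8/36.10 = 7.307 ft/s; Fr₂ = V₂/√(g·y₂) = 0.2143.
Since the conjugate-depth ratio holds either way, y₁/y₂ = ½[√(1 + 8Fr₂²) − 1] = ½[√1.3675 − 1] = 0.08470.
y₁ = 0.08470 × 36.10 = 3.058 ft.

y₁ = 3.058 ft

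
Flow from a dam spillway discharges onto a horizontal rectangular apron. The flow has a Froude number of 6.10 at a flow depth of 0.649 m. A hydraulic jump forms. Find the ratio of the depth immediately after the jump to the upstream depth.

y₂/y₁ = 8.14

Fr₁ = 6.10 (given).
Bélanger equation: y₂/y₁ = ½[√(1 + 8Fr₁²) − 1] = ½[√298.7 − 1] = 8.14.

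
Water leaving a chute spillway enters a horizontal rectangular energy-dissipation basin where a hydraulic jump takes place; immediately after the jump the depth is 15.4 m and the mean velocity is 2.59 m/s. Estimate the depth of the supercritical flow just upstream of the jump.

y₁ = 1.26 m

Fr₂ = V₂/√(g·y₂) = 2.59/√(9.81×15.4) = 0.211.
The Bélanger relation is symmetric: y₁/y₂ = ½[√(1 + 8Fr₂²) − 1] = ½[√1.355 − 1] = 0.0821.
y₁ = 0.0821 × 15.4 = 1.26 m.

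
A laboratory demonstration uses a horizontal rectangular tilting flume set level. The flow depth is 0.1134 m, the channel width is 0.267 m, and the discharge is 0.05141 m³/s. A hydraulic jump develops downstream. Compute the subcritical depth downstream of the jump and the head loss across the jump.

y₂ = 0.2076 m; ΔE = 0.008883 m

q = Q/b = 0.05141/0.267 = 0.1925 m²/s; V₁ = q/y₁ = 1.698 m/s. Fr₁ = V₁/√(g·y₁) = 1.610.
Bélanger equation: y₂/y₁ = ½[√(1 + 8Fr₁²) − 1] = ½[√21.733 − 1] = 1.831.
y₂ = 1.831 × 0.1134 = 0.2076 m.
Head loss: ΔE = (y₂ − y₁)³/(4y₁y₂) = (0.2076 − 0.1134)³/(4×0.1134×0.2076) = 0.0008366/0.09418 = 0.008883 m.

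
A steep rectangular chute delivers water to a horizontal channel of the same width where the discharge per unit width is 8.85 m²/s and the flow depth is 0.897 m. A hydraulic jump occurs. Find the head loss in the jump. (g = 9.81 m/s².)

ΔE = 1.79 m

V₁ = q/y₁ = 8.85/0.897 = 9.87 m/s. Fr₁ = V₁/√(g·y₁) = 9.87/√(9.81×0.897) = 3.33.
Sequent-depth ratio: y₂/y₁ = ½[√(1 + 8Fr₁²) − 1] = ½[√89.50 − 1] = 4.23.
y₂ = 4.23 × 0.897 = 3.79 m.
V₂ = q/y₂ = 8.85/3.79 = 2.33 m/s. E₁ = y₁ + V₁²/2g = 5.86 m; E₂ = y₂ + V₂²/2g = 4.07 m. ΔE = E₁ − E₂ = 1.79 m.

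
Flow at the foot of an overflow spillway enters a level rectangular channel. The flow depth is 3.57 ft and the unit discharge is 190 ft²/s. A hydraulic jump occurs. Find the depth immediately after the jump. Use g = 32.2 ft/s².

y₂ = 23.3 ft

V₁ = q/y₁ = 190/3.57 = 53.2 ft/s. Fr₁ = V₁/√(g·y₁) = 53.2/√(32.2×3.57) = 4.96.
Sequent-depth ratio: y₂/y₁ = ½[√(1 + 8Fr₁²) − 1] = ½[√198.1 − 1] = 6.54.
y₂ = 6.54 × 3.57 = 23.3 ft.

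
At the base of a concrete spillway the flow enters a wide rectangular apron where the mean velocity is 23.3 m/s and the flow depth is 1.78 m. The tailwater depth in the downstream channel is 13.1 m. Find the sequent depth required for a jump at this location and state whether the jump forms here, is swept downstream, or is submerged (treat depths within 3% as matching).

y₂ = 13.2 m; the jump forms here

Fr₁ = V₁/√(g·y₁) = 23.3/√(9.81×1.78) = 5.58.
From the momentum equation for a rectangular channel, y₂/y₁ = ½[√(1 + 8Fr₁²) − 1] = ½[√249.7 − 1] = 7.40.
y₂ = 7.40 × 1.78 = 13.2 m.
Tailwater y_tw = 13.1 m: y_tw ≈ y₂, so the jump forms here.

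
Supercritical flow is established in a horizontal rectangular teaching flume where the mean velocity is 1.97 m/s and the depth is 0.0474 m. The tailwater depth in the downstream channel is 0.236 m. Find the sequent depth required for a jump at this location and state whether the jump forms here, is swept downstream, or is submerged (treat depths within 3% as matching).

Fr₁ = V₁/√(g·y₁) = 1.97/√(9.81×0.0474) = 2.89.
Sequent-depth ratio: y₂/y₁ = ½[√(1 + 8Fr₁²) − 1] = ½[√67.77 − 1] = 3.62.
y₂ = 3.62 × 0.0474 = 0.171 m.
Tailwater y_tw = 0.236 m: y_tw > y₂, so the jump is submerged.

y₂ = 0.171 m; the jump is submerged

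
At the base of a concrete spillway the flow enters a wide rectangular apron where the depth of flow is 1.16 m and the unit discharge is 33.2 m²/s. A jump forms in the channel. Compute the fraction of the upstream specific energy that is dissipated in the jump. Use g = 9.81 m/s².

ΔE/E₁ = 0.682 (68.2%)

V₁ = q/y₁ = 33.2/1.16 = 28.6 m/s. Fr₁ = V₁/√(g·y₁) = 28.6/√(9.81×1.16) = 8.48.
By Bélanger, y₂/y₁ = ½[√(1 + 8Fr₁²) − 1] = ½[√576.9 − 1] = 11.5.
y₂ = 11.5 × 1.16 = 13.4 m.
E₁ = y₁ + V₁²/2g = 42.9 m. ΔE = (y₂ − y₁)³/(4y₁y₂) = 29.2 m. ΔE/E₁ = 29.2/42.9 = 0.682.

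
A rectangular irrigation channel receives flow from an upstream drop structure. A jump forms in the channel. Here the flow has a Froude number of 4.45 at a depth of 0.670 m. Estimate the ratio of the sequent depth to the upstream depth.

Fr₁ = 4.45 (given).
Conjugate-depth relation: y₂/y₁ = ½[√(1 + 8Fr₁²) − 1] = ½[√159.4 − 1] = 5.81.

y₂/y₁ = 5.81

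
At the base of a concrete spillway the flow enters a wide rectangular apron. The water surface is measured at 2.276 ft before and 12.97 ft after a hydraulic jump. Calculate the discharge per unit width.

q = 85.12 ft²/s

For a rectangular channel the momentum equation gives q² = ½·g·y₁·y₂·(y₁ + y₂) = ½×32.2×2.276×12.97×15.25 = 7246.
q = √7246 = 85.12 ft²/s.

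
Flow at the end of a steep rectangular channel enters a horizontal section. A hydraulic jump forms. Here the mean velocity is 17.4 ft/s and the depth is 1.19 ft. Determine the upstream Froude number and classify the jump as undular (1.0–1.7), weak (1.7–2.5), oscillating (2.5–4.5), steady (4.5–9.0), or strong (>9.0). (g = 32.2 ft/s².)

Fr₁ = V₁/√(g·y₁) = 17.4/√(32.2×1.19) = 2.81.
Fr₁ = 2.81 lies in the oscillating range.

Fr₁ = 2.81; oscillating jump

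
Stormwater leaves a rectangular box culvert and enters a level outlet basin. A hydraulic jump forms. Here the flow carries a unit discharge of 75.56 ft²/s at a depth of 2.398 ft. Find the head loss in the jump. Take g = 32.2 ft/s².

V₁ = q/y₁ = 75.56/2.398 = 31.51 ft/s. Fr₁ = V₁/√(g·y₁) = 31.51/√(32.2×2.398) = 3.586.
From the momentum equation for a rectangular channel, y₂/y₁ = ½[√(1 + 8Fr₁²) − 1] = ½[√103.87 − 1] = 4.596.
y₂ = 4.596 × 2.398 = 11.02 ft.
Head loss: ΔE = (y₂ − y₁)³/(4y₁y₂) = (11.02 − 2.398)³/(4×2.398×11.02) = 641.1/105.7 = 6.064 ft.

ΔE = 6.064 ft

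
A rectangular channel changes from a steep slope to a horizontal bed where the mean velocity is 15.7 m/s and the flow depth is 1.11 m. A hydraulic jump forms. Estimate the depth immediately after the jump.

Fr₁ = V₁/√(g·y₁) = 15.7/√(9.81×1.11) = 4.76.
Sequent-depth ratio: y₂/y₁ = ½[√(1 + 8Fr₁²) − 1] = ½[√182.1 − 1] = 6.25.
y₂ = 6.25 × 1.11 = 6.93 m.

y₂ = 6.93 m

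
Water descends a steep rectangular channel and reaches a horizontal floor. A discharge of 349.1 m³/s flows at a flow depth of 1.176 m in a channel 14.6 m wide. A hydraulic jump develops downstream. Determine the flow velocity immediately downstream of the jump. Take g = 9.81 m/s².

q = Q/b = 349.1/14.6 = 23.91 m²/s; V₁ = q/y₁ = 20.33 m/s. Fr₁ = V₁/√(g·y₁) = 5.986.
By Bélanger, y₂/y₁ = ½[√(1 + 8Fr₁²) − 1] = ½[√287.68 − 1] = 7.981.
y₂ = 7.981 × 1.176 = 9.385 m.
V₂ = q/y₂ = 23.91/9.385 = 2.548 m/s.

V₂ = 2.548 m/s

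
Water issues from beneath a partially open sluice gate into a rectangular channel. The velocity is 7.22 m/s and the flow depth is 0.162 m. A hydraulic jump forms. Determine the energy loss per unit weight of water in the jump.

ΔE = 1.54 m

Fr₁ = V₁/√(g·y₁) = 7.22/√(9.81×0.162) = 5.73.
From the momentum equation for a rectangular channel, y₂/y₁ = ½[√(1 + 8Fr₁²) − 1] = ½[√263.4 − 1] = 7.61.
y₂ = 7.61 × 0.162 = 1.23 m.
q = V₁·y₁ = 7.22 × 0.162 = 1.17 m²/s. V₂ = q/y₂ = 1.17/1.23 = 0.948 m/s. E₁ = y₁ + V₁²/2g = 2.82 m; E₂ = y₂ + V₂²/2g = 1.28 m. ΔE = E₁ − E₂ = 1.54 m.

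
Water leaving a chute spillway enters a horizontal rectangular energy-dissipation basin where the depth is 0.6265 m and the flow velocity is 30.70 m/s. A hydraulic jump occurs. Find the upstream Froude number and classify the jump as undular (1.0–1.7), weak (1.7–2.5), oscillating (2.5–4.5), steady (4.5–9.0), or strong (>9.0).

Fr₁ = 12.38; strong jump

Fr₁ = V₁/√(g·y₁) = 30.70/√(9.81×0.6265) = 12.38.
Fr₁ = 12.38 lies in the strong range.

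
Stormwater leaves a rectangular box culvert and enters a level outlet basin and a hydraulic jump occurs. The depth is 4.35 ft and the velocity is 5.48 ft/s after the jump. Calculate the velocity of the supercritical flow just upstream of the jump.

Fr₂ = V₂/√(g·y₂) = 5.48/√(32.2×4.35) = 0.463.
Since the conjugate-depth ratio holds either way, y₁/y₂ = ½[√(1 + 8Fr₂²) − 1] = ½[√2.715 − 1] = 0.324.
y₁ = 0.324 × 4.35 = 1.41 ft.
V₁ = q/y₁ = 23.8/1.41 = 16.9 ft/s.

V₁ = 16.9 ft/s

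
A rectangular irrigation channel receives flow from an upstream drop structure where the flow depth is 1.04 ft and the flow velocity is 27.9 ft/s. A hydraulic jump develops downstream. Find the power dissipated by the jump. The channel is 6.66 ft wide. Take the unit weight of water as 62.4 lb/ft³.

Fr₁ = V₁/√(g·y₁) = 27.9/√(32.2×1.04) = 4.82.
From the momentum equation for a rectangular channel, y₂/y₁ = ½[√(1 + 8Fr₁²) − 1] = ½[√187.0 − 1] = 6.34.
y₂ = 6.34 × 1.04 = 6.59 ft.
q = V₁·y₁ = 27.9 × 1.04 = 29.0 ft²/s. V₂ = q/y₂ = 29.0/6.59 = 4.40 ft/s. E₁ = y₁ + V₁²/2g = 13.1 ft; E₂ = y₂ + V₂²/2g = 6.89 ft. ΔE = E₁ − E₂ = 6.24 ft.
Q = q·b = 29.0 × 6.66 = 193 cfs. P = γ·Q·ΔE/550 = 62.4 × 193 × 6.24 / 550 = 137 hp.

P = 137 hp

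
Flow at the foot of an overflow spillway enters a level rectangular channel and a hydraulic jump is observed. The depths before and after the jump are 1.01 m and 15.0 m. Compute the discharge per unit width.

For a rectangular channel the momentum equation gives q² = ½·g·y₁·y₂·(y₁ + y₂) = ½×9.81×1.01×15.0×16.0 = 1190.
q = √1190 = 34.5 m²/s.

q = 34.5 m²/s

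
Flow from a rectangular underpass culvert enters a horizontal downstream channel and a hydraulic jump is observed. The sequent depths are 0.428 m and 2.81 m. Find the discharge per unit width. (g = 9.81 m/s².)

For a rectangular channel the momentum equation gives q² = ½·g·y₁·y₂·(y₁ + y₂) = ½×9.81×0.428×2.81×3.24 = 19.1.
q = √19.1 = 4.37 m²/s.

q = 4.37 m²/s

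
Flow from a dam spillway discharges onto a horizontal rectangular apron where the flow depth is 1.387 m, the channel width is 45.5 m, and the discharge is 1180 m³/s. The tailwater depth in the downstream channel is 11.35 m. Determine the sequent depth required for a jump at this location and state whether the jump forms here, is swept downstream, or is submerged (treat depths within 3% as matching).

q = Q/b = 1180/45.5 = 25.93 m²/s; V₁ = q/y₁ = 18.70 m/s. Fr₁ = V₁/√(g·y₁) = 5.069.
Conjugate-depth relation: y₂/y₁ = ½[√(1 + 8Fr₁²) − 1] = ½[√206.56 − 1] = 6.686.
y₂ = 6.686 × 1.387 = 9.274 m.
Tailwater y_tw = 11.35 m: y_tw > y₂, so the jump is submerged.

y₂ = 9.274 m; the jump is submerged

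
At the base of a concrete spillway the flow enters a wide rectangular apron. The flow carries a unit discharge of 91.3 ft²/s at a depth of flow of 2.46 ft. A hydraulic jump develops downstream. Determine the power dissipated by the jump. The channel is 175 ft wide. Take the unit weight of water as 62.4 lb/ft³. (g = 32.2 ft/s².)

P = 17748 hp

V₁ = q/y₁ = 91.3/2.46 = 37.1 ft/s. Fr₁ = V₁/√(g·y₁) = 37.1/√(32.2×2.46) = 4.17.
Conjugate-depth relation: y₂/y₁ = ½[√(1 + 8Fr₁²) − 1] = ½[√140.1 − 1] = 5.42.
y₂ = 5.42 × 2.46 = 13.3 ft.
V₂ = q/y₂ = 91.3/13.3 = 6.85 ft/s. E₁ = y₁ + V₁²/2g = 23.8 ft; E₂ = y₂ + V₂²/2g = 14.1 ft. ΔE = E₁ − E₂ = 9.79 ft.
Q = q·b = 91.3 × 175 = 15977 cfs. P = γ·Q·ΔE/550 = 62.4 × 15977 × 9.79 / 550 = 17748 hp.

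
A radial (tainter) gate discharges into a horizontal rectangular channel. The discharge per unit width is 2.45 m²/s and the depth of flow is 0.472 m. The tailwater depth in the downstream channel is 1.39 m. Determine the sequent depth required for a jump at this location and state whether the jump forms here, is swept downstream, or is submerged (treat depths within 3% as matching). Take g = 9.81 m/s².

V₁ = q/y₁ = 2.45/0.472 = 5.19 m/s. Fr₁ = V₁/√(g·y₁) = 5.19/√(9.81×0.472) = 2.41.
From the momentum equation for a rectangular channel, y₂/y₁ = ½[√(1 + 8Fr₁²) − 1] = ½[√47.55 − 1] = 2.95.
y₂ = 2.95 × 0.472 = 1.39 m.
Tailwater y_tw = 1.39 m: y_tw ≈ y₂, so the jump forms here.

y₂ = 1.39 m; the jump forms here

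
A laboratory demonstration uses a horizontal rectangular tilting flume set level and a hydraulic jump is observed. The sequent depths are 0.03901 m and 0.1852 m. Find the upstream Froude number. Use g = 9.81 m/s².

Fr₁ = 3.694

For a rectangular channel the momentum equation gives q² = ½·g·y₁·y₂·(y₁ + y₂) = ½×9.81×0.03901×0.1852×0.2242 = 0.007945.
q = √0.007945 = 0.08914 m²/s.
V₁ = q/y₁ = 2.285 m/s; Fr₁ = V₁/√(g·y₁) = 3.694.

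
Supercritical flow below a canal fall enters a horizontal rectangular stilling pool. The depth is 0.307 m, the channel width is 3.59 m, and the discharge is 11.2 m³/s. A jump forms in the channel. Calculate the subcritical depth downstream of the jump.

y₂ = 2.39 m

q = Q/b = 11.2/3.59 = 3.12 m²/s; V₁ = q/y₁ = 10.2 m/s. Fr₁ = V₁/√(g·y₁) = 5.86.
Conjugate-depth relation: y₂/y₁ = ½[√(1 + 8Fr₁²) − 1] = ½[√275.3 − 1] = 7.80.
y₂ = 7.80 × 0.307 = 2.39 m.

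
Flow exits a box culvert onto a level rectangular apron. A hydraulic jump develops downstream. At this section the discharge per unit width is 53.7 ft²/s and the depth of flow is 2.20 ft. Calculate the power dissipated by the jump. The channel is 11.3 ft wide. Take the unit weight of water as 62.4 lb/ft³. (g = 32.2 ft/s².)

P = 190 hp

V₁ = q/y₁ = 53.7/2.20 = 24.4 ft/s. Fr₁ = V₁/√(g·y₁) = 24.4/√(32.2×2.20) = 2.90.
Sequent-depth ratio: y₂/y₁ = ½[√(1 + 8Fr₁²) − 1] = ½[√68.28 − 1] = 3.63.
y₂ = 3.63 × 2.20 = 7.99 ft.
Head loss: ΔE = (y₂ − y₁)³/(4y₁y₂) = (7.99 − 2.20)³/(4×2.20×7.99) = 194/70.3 = 2.76 ft.
Q = q·b = 53.7 × 11.3 = 607 cfs. P = γ·Q·ΔE/550 = 62.4 × 607 × 2.76 / 550 = 190 hp.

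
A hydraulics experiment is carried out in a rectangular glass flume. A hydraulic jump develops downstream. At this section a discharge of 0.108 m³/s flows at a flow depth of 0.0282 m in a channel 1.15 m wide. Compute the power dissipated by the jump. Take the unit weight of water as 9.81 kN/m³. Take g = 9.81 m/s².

q = Q/b = 0.108/1.15 = 0.0939 m²/s; V₁ = q/y₁ = 3.33 m/s. Fr₁ = V₁/√(g·y₁) = 6.33.
From the momentum equation for a rectangular channel, y₂/y₁ = ½[√(1 + 8Fr₁²) − 1] = ½[√321.7 − 1] = 8.47.
y₂ = 8.47 × 0.0282 = 0.239 m.
Head loss: ΔE = (y₂ − y₁)³/(4y₁y₂) = (0.239 − 0.0282)³/(4×0.0282×0.239) = 0.00934/0.0269 = 0.347 m.
P = γ·Q·ΔE = 9.81 × 0.108 × 0.347 = 0.367 kW.

P = 0.367 kW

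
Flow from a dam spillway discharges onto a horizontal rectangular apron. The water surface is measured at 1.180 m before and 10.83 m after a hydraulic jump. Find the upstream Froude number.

For a rectangular channel the momentum equation gives q² = ½·g·y₁·y₂·(y₁ + y₂) = ½×9.81×1.180×10.83×12.01 = 752.8.
q = √752.8 = 27.44 m²/s.
V₁ = q/y₁ = 23.25 m/s; Fr₁ = V₁/√(g·y₁) = 6.834.

Fr₁ = 6.834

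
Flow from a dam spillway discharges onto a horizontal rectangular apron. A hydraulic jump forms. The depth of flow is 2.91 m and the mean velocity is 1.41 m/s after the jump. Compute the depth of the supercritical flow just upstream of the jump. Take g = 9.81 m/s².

y₁ = 0.361 m

Fr₂ = V₂/√(g·y₂) = 1.41/√(9.81×2.91) = 0.264.
From the momentum equation (using Fr₂), y₁/y₂ = ½[√(1 + 8Fr₂²) − 1] = ½[√1.557 − 1] = 0.124.
y₁ = 0.124 × 2.91 = 0.361 m.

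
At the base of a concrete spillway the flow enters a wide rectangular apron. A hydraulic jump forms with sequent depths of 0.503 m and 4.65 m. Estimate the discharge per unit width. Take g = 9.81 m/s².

For a rectangular channel the momentum equation gives q² = ½·g·y₁·y₂·(y₁ + y₂) = ½×9.81×0.503×4.65×5.15 = 59.1.
q = √59.1 = 7.69 m²/s.

q = 7.69 m²/s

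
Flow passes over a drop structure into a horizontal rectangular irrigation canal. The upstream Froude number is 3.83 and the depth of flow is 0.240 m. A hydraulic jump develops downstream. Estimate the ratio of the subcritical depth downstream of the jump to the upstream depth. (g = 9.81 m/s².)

y₂/y₁ = 4.94

Fr₁ = 3.83 (given).
Bélanger equation: y₂/y₁ = ½[√(1 + 8Fr₁²) − 1] = ½[√118.4 − 1] = 4.94.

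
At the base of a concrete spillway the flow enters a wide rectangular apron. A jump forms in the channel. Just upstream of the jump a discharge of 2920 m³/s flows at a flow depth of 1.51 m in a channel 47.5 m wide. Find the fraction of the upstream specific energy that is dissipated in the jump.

q = Q/b = 2920/47.5 = 61.5 m²/s; V₁ = q/y₁ = 40.7 m/s. Fr₁ = V₁/√(g·y₁) = 10.6.
Conjugate-depth relation: y₂/y₁ = ½[√(1 + 8Fr₁²) − 1] = ½[√896.1 − 1] = 14.5.
y₂ = 14.5 × 1.51 = 21.8 m.
E₁ = y₁ + V₁²/2g = 86.0 m. ΔE = (y₂ − y₁)³/(4y₁y₂) = 63.7 m. ΔE/E₁ = 63.7/86.0 = 0.741.

ΔE/E₁ = 0.741 (74.1%)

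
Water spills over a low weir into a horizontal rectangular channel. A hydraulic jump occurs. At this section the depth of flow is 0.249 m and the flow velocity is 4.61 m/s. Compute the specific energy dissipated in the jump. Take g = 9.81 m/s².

ΔE = 0.332 m

Fr₁ = V₁/√(g·y₁) = 4.61/√(9.81×0.249) = 2.95.
From the momentum equation for a rectangular channel, y₂/y₁ = ½[√(1 + 8Fr₁²) − 1] = ½[√70.60 − 1] = 3.70.
y₂ = 3.70 × 0.249 = 0.922 m.
Head loss: ΔE = (y₂ − y₁)³/(4y₁y₂) = (0.922 − 0.249)³/(4×0.249×0.922) = 0.304/0.918 = 0.332 m.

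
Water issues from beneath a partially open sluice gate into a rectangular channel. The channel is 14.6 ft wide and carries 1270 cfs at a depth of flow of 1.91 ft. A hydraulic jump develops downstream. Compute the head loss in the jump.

q = Q/b = 1270/14.6 = 87.0 ft²/s; V₁ = q/y₁ = 45.5 ft/s. Fr₁ = V₁/√(g·y₁) = 5.81.
From the momentum equation for a rectangular channel, y₂/y₁ = ½[√(1 + 8Fr₁²) − 1] = ½[√270.8 − 1] = 7.73.
y₂ = 7.73 × 1.91 = 14.8 ft.
V₂ = q/y₂ = 87.0/14.8 = 5.89 ft/s. E₁ = y₁ + V₁²/2g = 34.1 ft; E₂ = y₂ + V₂²/2g = 15.3 ft. ΔE = E₁ − E₂ = 18.8 ft.

ΔE = 18.8 ft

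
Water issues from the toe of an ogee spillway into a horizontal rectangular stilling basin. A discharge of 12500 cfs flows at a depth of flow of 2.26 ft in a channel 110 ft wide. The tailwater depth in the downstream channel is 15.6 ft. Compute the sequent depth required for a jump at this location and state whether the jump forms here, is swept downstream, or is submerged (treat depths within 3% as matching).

q = Q/b = 12500/110 = 114 ft²/s; V₁ = q/y₁ = 50.3 ft/s. Fr₁ = V₁/√(g·y₁) = 5.89.
Bélanger equation: y₂/y₁ = ½[√(1 + 8Fr₁²) − 1] = ½[√278.9 − 1] = 7.85.
y₂ = 7.85 × 2.26 = 17.7 ft.
Tailwater y_tw = 15.6 ft: y_tw < y₂, so the jump is swept downstream.

y₂ = 17.7 ft; the jump is swept downstream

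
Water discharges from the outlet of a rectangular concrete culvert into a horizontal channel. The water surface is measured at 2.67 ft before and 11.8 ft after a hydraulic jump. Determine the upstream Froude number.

For a rectangular channel the momentum equation gives q² = ½·g·y₁·y₂·(y₁ + y₂) = ½×32.2×2.67×11.8×14.5 = 7340.
q = √7340 = 85.7 ft²/s.
V₁ = q/y₁ = 32.1 ft/s; Fr₁ = V₁/√(g·y₁) = 3.46.

Fr₁ = 3.46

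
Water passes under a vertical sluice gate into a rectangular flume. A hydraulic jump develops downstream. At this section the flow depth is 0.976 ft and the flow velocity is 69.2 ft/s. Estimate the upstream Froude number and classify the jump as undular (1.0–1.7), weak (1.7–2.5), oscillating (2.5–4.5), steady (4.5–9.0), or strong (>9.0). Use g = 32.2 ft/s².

Fr₁ = V₁/√(g·y₁) = 69.2/√(32.2×0.976) = 12.3.
Fr₁ = 12.3 lies in the strong range.

Fr₁ = 12.3; strong jump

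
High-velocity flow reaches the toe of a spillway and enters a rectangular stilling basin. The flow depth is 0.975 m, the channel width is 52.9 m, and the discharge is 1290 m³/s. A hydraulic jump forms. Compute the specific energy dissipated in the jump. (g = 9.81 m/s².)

ΔE = 21.9 m

q = Q/b = 1290/52.9 = 24.4 m²/s; V₁ = q/y₁ = 25.0 m/s. Fr₁ = V₁/√(g·y₁) = 8.09.
From the momentum equation for a rectangular channel, y₂/y₁ = ½[√(1 + 8Fr₁²) − 1] = ½[√524.2 − 1] = 10.9.
y₂ = 10.9 × 0.975 = 10.7 m.
V₂ = q/y₂ = 24.4/10.7 = 2.28 m/s. E₁ = y₁ + V₁²/2g = 32.9 m; E₂ = y₂ + V₂²/2g = 10.9 m. ΔE = E₁ − E₂ = 21.9 m.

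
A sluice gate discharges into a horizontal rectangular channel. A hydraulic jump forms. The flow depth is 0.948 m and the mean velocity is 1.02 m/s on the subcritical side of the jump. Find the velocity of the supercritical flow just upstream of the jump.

Fr₂ = V₂/√(g·y₂) = 1.02/√(9.81×0.948) = 0.334.
Applying the sequent-depth relation in reverse, y₁/y₂ = ½[√(1 + 8Fr₂²) − 1] = ½[√1.895 − 1] = 0.188.
y₁ = 0.188 × 0.948 = 0.179 m.
V₁ = q/y₁ = 0.967/0.179 = 5.42 m/s.

V₁ = 5.42 m/s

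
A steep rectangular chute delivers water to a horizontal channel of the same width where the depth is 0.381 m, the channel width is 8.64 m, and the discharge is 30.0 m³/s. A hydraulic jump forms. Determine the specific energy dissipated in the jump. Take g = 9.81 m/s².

q = Q/b = 30.0/8.64 = 3.47 m²/s; V₁ = q/y₁ = 9.11 m/s. Fr₁ = V₁/√(g·y₁) = 4.71.
Conjugate-depth relation: y₂/y₁ = ½[√(1 + 8Fr₁²) − 1] = ½[√178.8 − 1] = 6.19.
y₂ = 6.19 × 0.381 = 2.36 m.
V₂ = q/y₂ = 3.47/2.36 = 1.47 m/s. E₁ = y₁ + V₁²/2g = 4.61 m; E₂ = y₂ + V₂²/2g = 2.47 m. ΔE = E₁ − E₂ = 2.15 m.

ΔE = 2.15 m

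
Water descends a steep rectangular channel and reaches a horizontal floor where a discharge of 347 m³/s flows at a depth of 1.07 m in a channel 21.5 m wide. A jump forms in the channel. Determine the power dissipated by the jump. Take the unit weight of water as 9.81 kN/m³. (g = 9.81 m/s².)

P = 19827 kW

q = Q/b = 347/21.5 = 16.1 m²/s; V₁ = q/y₁ = 15.1 m/s. Fr₁ = V₁/√(g·y₁) = 4.66.
Sequent-depth ratio: y₂/y₁ = ½[√(1 + 8Fr₁²) − 1] = ½[√174.4 − 1] = 6.10.
y₂ = 6.10 × 1.07 = 6.53 m.
Head loss: ΔE = (y₂ − y₁)³/(4y₁y₂) = (6.53 − 1.07)³/(4×1.07×6.53) = 163/27.9 = 5.82 m.
P = γ·Q·ΔE = 9.81 × 347 × 5.82 = 19827 kW.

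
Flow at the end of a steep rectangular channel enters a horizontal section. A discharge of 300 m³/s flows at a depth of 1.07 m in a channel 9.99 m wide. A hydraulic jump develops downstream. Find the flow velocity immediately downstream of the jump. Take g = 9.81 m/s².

q = Q/b = 300/9.99 = 30.0 m²/s; V₁ = q/y₁ = 28.1 m/s. Fr₁ = V₁/√(g·y₁) = 8.66.
By Bélanger, y₂/y₁ = ½[√(1 + 8Fr₁²) − 1] = ½[√601.3 − 1] = 11.8.
y₂ = 11.8 × 1.07 = 12.6 m.
V₂ = q/y₂ = 30.0/12.6 = 2.39 m/s.

V₂ = 2.39 m/s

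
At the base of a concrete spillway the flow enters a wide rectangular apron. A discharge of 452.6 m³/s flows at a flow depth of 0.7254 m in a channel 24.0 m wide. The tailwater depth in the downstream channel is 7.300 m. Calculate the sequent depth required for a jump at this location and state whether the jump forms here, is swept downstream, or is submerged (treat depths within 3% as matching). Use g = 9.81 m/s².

q = Q/b = 452.6/24.0 = 18.86 m²/s; V₁ = q/y₁ = 26.00 m/s. Fr₁ = V₁/√(g·y₁) = 9.745.
Conjugate-depth relation: y₂/y₁ = ½[√(1 + 8Fr₁²) − 1] = ½[√760.79 − 1] = 13.29.
y₂ = 13.29 × 0.7254 = 9.641 m.
Tailwater y_tw = 7.300 m: y_tw < y₂, so the jump is swept downstream.

y₂ = 9.641 m; the jump is swept downstream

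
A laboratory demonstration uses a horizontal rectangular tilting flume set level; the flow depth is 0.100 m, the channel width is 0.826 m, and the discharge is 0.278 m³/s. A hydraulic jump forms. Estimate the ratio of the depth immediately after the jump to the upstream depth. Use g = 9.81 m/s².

q = Q/b = 0.278/0.826 = 0.337 m²/s; V₁ = q/y₁ = 3.37 m/s. Fr₁ = V₁/√(g·y₁) = 3.40.
Bélanger equation: y₂/y₁ = ½[√(1 + 8Fr₁²) − 1] = ½[√93.37 − 1] = 4.33.

y₂/y₁ = 4.33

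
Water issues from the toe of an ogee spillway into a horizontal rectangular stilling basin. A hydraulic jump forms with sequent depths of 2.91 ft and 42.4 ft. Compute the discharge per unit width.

For a rectangular channel the momentum equation gives q² = ½·g·y₁·y₂·(y₁ + y₂) = ½×32.2×2.91×42.4×45.3 = 90008.
q = √90008 = 300 ft²/s.

q = 300 ft²/s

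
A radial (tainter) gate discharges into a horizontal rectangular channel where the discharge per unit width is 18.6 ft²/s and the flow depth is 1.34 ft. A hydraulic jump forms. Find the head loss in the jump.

V₁ = q/y₁ = 18.6/1.34 = 13.9 ft/s. Fr₁ = V₁/√(g·y₁) = 13.9/√(32.2×1.34) = 2.11.
Bélanger equation: y₂/y₁ = ½[√(1 + 8Fr₁²) − 1] = ½[√36.72 − 1] = 2.53.
y₂ = 2.53 × 1.34 = 3.39 ft.
V₂ = q/y₂ = 18.6/3.39 = 5.49 ft/s. E₁ = y₁ + V₁²/2g = 4.33 ft; E₂ = y₂ + V₂²/2g = 3.86 ft. ΔE = E₁ − E₂ = 0.474 ft.

ΔE = 0.474 ft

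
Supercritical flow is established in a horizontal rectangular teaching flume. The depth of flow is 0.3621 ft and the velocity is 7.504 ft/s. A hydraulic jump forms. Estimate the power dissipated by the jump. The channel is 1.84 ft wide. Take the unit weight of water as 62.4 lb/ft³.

P = 0.08677 hp

Fr₁ = V₁/√(g·y₁) = 7.504/√(32.2×0.3621) = 2.198.
Conjugate-depth relation: y₂/y₁ = ½[√(1 + 8Fr₁²) − 1] = ½[√39.636 − 1] = 2.648.
y₂ = 2.648 × 0.3621 = 0.9588 ft.
q = V₁·y₁ = 7.504 × 0.3621 = 2.717 ft²/s. V₂ = q/y₂ = 2.717/0.9588 = 2.834 ft/s. E₁ = y₁ + V₁²/2g = 1.236 ft; E₂ = y₂ + V₂²/2g = 1.084 ft. ΔE = E₁ − E₂ = 0.1530 ft.
Q = q·b = 2.717 × 1.84 = 5.000 cfs. P = γ·Q·ΔE/550 = 62.4 × 5.000 × 0.1530 / 550 = 0.08677 hp.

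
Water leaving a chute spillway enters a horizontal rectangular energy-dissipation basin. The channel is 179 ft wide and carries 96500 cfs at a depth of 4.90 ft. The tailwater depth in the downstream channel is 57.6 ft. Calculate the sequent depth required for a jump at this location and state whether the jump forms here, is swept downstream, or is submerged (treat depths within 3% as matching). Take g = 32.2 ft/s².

y₂ = 58.3 ft; the jump forms here

q = Q/b = 96500/179 = 539 ft²/s; V₁ = q/y₁ = 110 ft/s. Fr₁ = V₁/√(g·y₁) = 8.76.
Bélanger equation: y₂/y₁ = ½[√(1 + 8Fr₁²) − 1] = ½[√614.8 − 1] = 11.9.
y₂ = 11.9 × 4.90 = 58.3 ft.
Tailwater y_tw = 57.6 ft: y_tw ≈ y₂, so the jump forms here.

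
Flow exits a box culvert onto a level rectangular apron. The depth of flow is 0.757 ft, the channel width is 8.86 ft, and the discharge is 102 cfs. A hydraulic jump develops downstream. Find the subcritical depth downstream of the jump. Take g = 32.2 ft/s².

q = Q/b = 102/8.86 = 11.5 ft²/s; V₁ = q/y₁ = 15.2 ft/s. Fr₁ = V₁/√(g·y₁) = 3.08.
By Bélanger, y₂/y₁ = ½[√(1 + 8Fr₁²) − 1] = ½[√76.91 − 1] = 3.88.
y₂ = 3.88 × 0.757 = 2.94 ft.

y₂ = 2.94 ft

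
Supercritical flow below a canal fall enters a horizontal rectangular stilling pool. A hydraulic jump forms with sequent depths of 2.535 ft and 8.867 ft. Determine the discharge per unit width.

For a rectangular channel the momentum equation gives q² = ½·g·y₁·y₂·(y₁ + y₂) = ½×32.2×2.535×8.867×11.40 = 4126.
q = √4126 = 64.24 ft²/s.

q = 64.24 ft²/s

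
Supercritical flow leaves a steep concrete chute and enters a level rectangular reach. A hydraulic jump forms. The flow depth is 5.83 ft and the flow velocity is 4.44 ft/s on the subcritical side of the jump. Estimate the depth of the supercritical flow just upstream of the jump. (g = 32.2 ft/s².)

Fr₂ = V₂/√(g·y₂) = 4.44/√(32.2×5.83) = 0.324.
Applying the sequent-depth relation in reverse, y₁/y₂ = ½[√(1 + 8Fr₂²) − 1] = ½[√1.840 − 1] = 0.178.
y₁ = 0.178 × 5.83 = 1.04 ft.

y₁ = 1.04 ft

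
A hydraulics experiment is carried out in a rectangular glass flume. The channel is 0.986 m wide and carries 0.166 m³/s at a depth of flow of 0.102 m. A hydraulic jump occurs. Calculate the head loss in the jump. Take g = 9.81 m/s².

q = Q/b = 0.166/0.986 = 0.168 m²/s; V₁ = q/y₁ = 1.65 m/s. Fr₁ = V₁/√(g·y₁) = 1.65.
Conjugate-depth relation: y₂/y₁ = ½[√(1 + 8Fr₁²) − 1] = ½[√22.78 − 1] = 1.89.
y₂ = 1.89 × 0.102 = 0.192 m.
Head loss: ΔE = (y₂ − y₁)³/(4y₁y₂) = (0.192 − 0.102)³/(4×0.102×0.192) = 0.000739/0.0785 = 0.00942 m.

ΔE = 0.00942 m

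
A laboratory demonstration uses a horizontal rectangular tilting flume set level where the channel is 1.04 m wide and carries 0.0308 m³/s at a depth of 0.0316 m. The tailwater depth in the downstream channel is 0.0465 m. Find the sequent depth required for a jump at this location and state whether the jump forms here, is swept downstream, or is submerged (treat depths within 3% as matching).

q = Q/b = 0.0308/1.04 = 0.0296 m²/s; V₁ = q/y₁ = 0.937 m/s. Fr₁ = V₁/√(g·y₁) = 1.68.
From the momentum equation for a rectangular channel, y₂/y₁ = ½[√(1 + 8Fr₁²) − 1] = ½[√23.67 − 1] = 1.93.
y₂ = 1.93 × 0.0316 = 0.0611 m.
Tailwater y_tw = 0.0465 m: y_tw < y₂, so the jump is swept downstream.

y₂ = 0.0611 m; the jump is swept downstream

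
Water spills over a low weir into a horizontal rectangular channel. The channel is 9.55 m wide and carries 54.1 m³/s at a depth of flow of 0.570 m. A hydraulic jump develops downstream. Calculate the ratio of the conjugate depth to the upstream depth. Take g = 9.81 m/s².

y₂/y₁ = 5.46

q = Q/b = 54.1/9.55 = 5.66 m²/s; V₁ = q/y₁ = 9.94 m/s. Fr₁ = V₁/√(g·y₁) = 4.20.
By Bélanger, y₂/y₁ = ½[√(1 + 8Fr₁²) − 1] = ½[√142.3 − 1] = 5.46.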